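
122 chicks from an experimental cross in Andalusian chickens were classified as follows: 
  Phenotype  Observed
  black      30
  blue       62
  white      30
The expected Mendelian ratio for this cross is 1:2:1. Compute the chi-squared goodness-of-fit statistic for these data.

Expected counts for N = 122 under a 1:2:1 ratio (total parts = 4):
  black: 122 × 1/4 = 30.5
  blue: 122 × 2/4 = 61
  white: 122 × 1/4 = 30.5
χ² = Σ (O − E)² / E
  black: (30 − 30.5)² / 30.5 = 0.0082
  blue: (62 − 61)² / 61 = 0.0164
  white: (30 − 30.5)² / 30.5 = 0.0082
χ² = 0.0082 + 0.0164 + 0.0082 = 0.0328 ≈ 0.033

0.033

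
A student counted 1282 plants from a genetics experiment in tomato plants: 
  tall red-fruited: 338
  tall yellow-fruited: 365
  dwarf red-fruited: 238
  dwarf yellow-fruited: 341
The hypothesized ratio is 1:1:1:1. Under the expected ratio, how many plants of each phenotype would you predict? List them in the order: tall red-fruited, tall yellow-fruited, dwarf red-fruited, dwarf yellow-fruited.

Expected counts for N = 1282 under a 1:1:1:1 ratio (total parts = 4):
  tall red-fruited: 1282 × 1/4 = 320.5
  tall yellow-fruited: 1282 × 1/4 = 320.5
  dwarf red-fruited: 1282 × 1/4 = 320.5
  dwarf yellow-fruited: 1282 × 1/4 = 320.5

320.5, 320.5, 320.5, 320.5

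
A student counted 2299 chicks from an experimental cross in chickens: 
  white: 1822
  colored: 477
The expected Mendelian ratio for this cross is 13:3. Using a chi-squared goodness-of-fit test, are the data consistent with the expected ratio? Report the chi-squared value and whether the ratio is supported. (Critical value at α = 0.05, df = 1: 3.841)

Under the 13:3 hypothesis (Σ ratio = 16, N = 2299):
  white: 2299 × 13/16 = 1867.9375
  colored: 2299 × 3/16 = 431.0625
χ² = Σ (O − E)² / E
  white: (1822 − 1867.9375)² / 1867.9375 = 1.1297
  colored: (477 − 431.0625)² / 431.0625 = 4.8955
χ² = 1.1297 + 4.8955 = 6.0252 ≈ 6.025
Degrees of freedom = 2 − 1 = 1; critical value at α = 0.05 is 3.841.
Since 6.025 > 3.841, we reject the null hypothesis — the data do not fit the 13:3 ratio.

6.025; not consistent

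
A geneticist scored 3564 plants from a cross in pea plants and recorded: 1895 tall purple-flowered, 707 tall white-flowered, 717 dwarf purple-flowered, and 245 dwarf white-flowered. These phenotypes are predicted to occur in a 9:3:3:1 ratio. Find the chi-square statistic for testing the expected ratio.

14.034

The 9:3:3:1 ratio has 16 parts, so with N = 3564 the expected counts are:
  tall purple-flowered: 3564 × 9/16 = 2004.75
  tall white-flowered: 3564 × 3/16 = 668.25
  dwarf purple-flowered: 3564 × 3/16 = 668.25
  dwarf white-flowered: 3564 × 1/16 = 222.75
χ² = Σ (O − E)² / E
  tall purple-flowered: (1895 − 2004.75)² / 2004.75 = 6.0083
  tall white-flowered: (707 − 668.25)² / 668.25 = 2.2470
  dwarf purple-flowered: (717 − 668.25)² / 668.25 = 3.5564
  dwarf white-flowered: (245 − 222.75)² / 222.75 = 2.2225
χ² = 6.0083 + 2.2470 + 3.5564 + 2.2225 = 14.0342 ≈ 14.034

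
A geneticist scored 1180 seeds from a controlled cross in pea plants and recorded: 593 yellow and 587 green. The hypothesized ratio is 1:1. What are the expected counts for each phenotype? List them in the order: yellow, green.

Total ratio parts = 2. Expected numbers out of 1180:
  yellow: 1180 × 1/2 = 590
  green: 1180 × 1/2 = 590

590, 590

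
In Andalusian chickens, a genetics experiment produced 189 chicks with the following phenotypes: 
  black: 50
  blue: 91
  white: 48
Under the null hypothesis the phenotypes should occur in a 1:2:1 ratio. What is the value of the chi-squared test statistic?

0.302

Under the 1:2:1 hypothesis (Σ ratio = 4, N = 189):
  black: 189 × 1/4 = 47.25
  blue: 189 × 2/4 = 94.5
  white: 189 × 1/4 = 47.25
χ² = Σ (O − E)² / E
  black: (50 − 47.25)² / 47.25 = 0.1601
  blue: (91 − 94.5)² / 94.5 = 0.1296
  white: (48 − 47.25)² / 47.25 = 0.0119
χ² = 0.1601 + 0.1296 + 0.0119 = 0.3016 ≈ 0.302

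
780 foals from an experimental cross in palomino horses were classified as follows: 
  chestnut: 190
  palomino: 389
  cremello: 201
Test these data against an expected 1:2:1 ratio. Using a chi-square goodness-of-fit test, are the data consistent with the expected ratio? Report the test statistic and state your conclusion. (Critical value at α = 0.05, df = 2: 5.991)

Total ratio parts = 4. Expected numbers out of 780:
  chestnut: 780 × 1/4 = 195
  palomino: 780 × 2/4 = 390
  cremello: 780 × 1/4 = 195
χ² = Σ (O − E)² / E
  chestnut: (190 − 195)² / 195 = 0.1282
  palomino: (389 − 390)² / 390 = 0.0026
  cremello: (201 − 195)² / 195 = 0.1846
χ² = 0.1282 + 0.0026 + 0.1846 = 0.3154 ≈ 0.315
Degrees of freedom = 3 − 1 = 2; critical value at α = 0.05 is 5.991.
Since 0.315 < 5.991, we fail to reject the null hypothesis — the data are consistent with the 1:2:1 ratio.

0.315; consistent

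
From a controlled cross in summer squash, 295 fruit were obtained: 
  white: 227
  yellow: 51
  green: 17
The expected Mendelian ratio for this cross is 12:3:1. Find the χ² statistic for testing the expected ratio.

0.598

Under the 12:3:1 hypothesis (Σ ratio = 16, N = 295):
  white: 295 × 12/16 = 221.25
  yellow: 295 × 3/16 = 55.3125
  green: 295 × 1/16 = 18.4375
χ² = Σ (O − E)² / E
  white: (227 − 221.25)² / 221.25 = 0.1494
  yellow: (51 − 55.3125)² / 55.3125 = 0.3362
  green: (17 − 18.4375)² / 18.4375 = 0.1121
χ² = 0.1494 + 0.3362 + 0.1121 = 0.5977 ≈ 0.598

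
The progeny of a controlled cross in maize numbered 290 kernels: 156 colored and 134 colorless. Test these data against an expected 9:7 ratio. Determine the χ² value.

Total ratio parts = 16. Expected numbers out of 290:
  colored: 290 × 9/16 = 163.125
  colorless: 290 × 7/16 = 126.875
χ² = Σ (O − E)² / E
  colored: (156 − 163.125)² / 163.125 = 0.3112
  colorless: (134 − 126.875)² / 126.875 = 0.4001
χ² = 0.3112 + 0.4001 = 0.7113 ≈ 0.711

0.711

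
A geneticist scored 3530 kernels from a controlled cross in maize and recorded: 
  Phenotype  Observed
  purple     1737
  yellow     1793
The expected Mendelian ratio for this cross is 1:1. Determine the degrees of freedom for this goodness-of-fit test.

A goodness-of-fit test with 2 phenotype classes has df = 2 − 1 = 1.

1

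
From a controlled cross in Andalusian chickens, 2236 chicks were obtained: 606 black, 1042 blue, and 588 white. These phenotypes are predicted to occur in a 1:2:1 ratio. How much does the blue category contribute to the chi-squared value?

The 1:2:1 ratio has 4 parts, so with N = 2236 the expected counts are:
  black: 2236 × 1/4 = 559
  blue: 2236 × 2/4 = 1118
  white: 2236 × 1/4 = 559
Contribution of blue: (1042 − 1118)² / 1118 = 5.1664

5.166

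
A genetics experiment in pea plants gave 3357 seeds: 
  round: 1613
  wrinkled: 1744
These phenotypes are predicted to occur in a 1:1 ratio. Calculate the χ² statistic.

5.112

The 1:1 ratio has 2 parts, so with N = 3357 the expected counts are:
  round: 3357 × 1/2 = 1678.5
  wrinkled: 3357 × 1/2 = 1678.5
χ² = Σ (O − E)² / E
  round: (1613 − 1678.5)² / 1678.5 = 2.5560
  wrinkled: (1744 − 1678.5)² / 1678.5 = 2.5560
χ² = 2.5560 + 2.5560 = 5.112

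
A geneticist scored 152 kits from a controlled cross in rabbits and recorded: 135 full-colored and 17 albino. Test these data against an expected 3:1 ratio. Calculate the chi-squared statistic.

15.474

Total ratio parts = 4. Expected numbers out of 152:
  full-colored: 152 × 3/4 = 114
  albino: 152 × 1/4 = 38
χ² = Σ (O − E)² / E
  full-colored: (135 − 114)² / 114 = 3.8684
  albino: (17 − 38)² / 38 = 11.6053
χ² = 3.8684 + 11.6053 = 15.4737 ≈ 15.474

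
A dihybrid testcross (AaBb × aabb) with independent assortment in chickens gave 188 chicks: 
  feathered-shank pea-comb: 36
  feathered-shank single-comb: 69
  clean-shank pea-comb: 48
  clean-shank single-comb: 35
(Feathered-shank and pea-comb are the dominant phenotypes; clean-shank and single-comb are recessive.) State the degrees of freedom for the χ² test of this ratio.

A dihybrid testcross with independent assortment gives a 1:1:1:1 ratio.
A goodness-of-fit test with 4 phenotype classes has df = 4 − 1 = 3.

3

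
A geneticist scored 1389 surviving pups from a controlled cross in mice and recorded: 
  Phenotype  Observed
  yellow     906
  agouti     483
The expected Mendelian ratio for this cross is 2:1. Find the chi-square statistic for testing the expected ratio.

1.296

Under the 2:1 hypothesis (Σ ratio = 3, N = 1389):
  yellow: 1389 × 2/3 = 926
  agouti: 1389 × 1/3 = 463
χ² = Σ (O − E)² / E
  yellow: (906 − 926)² / 926 = 0.4320
  agouti: (483 − 463)² / 463 = 0.8639
χ² = 0.4320 + 0.8639 = 1.2959 ≈ 1.296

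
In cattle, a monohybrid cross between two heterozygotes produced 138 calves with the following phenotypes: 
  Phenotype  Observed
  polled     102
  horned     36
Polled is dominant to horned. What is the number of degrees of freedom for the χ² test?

1

For a monohybrid cross between heterozygotes with complete dominance, the expected phenotypic ratio is 3:1.
A goodness-of-fit test with 2 phenotype classes has df = 2 − 1 = 1.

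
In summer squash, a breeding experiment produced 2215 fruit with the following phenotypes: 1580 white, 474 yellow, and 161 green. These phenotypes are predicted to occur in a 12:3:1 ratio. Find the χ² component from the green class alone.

Total ratio parts = 16. Expected numbers out of 2215:
  white: 2215 × 12/16 = 1661.25
  yellow: 2215 × 3/16 = 415.3125
  green: 2215 × 1/16 = 138.4375
Contribution of green: (161 − 138.4375)² / 138.4375 = 3.6772

3.677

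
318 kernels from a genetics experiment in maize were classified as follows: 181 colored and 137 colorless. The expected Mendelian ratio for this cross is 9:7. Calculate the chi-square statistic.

Total ratio parts = 16. Expected numbers out of 318:
  colored: 318 × 9/16 = 178.875
  colorless: 318 × 7/16 = 139.125
χ² = Σ (O − E)² / E
  colored: (181 − 178.875)² / 178.875 = 0.0252
  colorless: (137 − 139.125)² / 139.125 = 0.0325
χ² = 0.0252 + 0.0325 = 0.0577 ≈ 0.058

0.058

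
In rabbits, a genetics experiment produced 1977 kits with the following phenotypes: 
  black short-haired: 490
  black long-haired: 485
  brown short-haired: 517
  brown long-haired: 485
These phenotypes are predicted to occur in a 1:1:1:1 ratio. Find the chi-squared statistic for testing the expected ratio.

Under the 1:1:1:1 hypothesis (Σ ratio = 4, N = 1977):
  black short-haired: 1977 × 1/4 = 494.25
  black long-haired: 1977 × 1/4 = 494.25
  brown short-haired: 1977 × 1/4 = 494.25
  brown long-haired: 1977 × 1/4 = 494.25
χ² = Σ (O − E)² / E
  black short-haired: (490 − 494.25)² / 494.25 = 0.0365
  black long-haired: (485 − 494.25)² / 494.25 = 0.1731
  brown short-haired: (517 − 494.25)² / 494.25 = 1.0472
  brown long-haired: (485 − 494.25)² / 494.25 = 0.1731
χ² = 0.0365 + 0.1731 + 1.0472 + 0.1731 = 1.4299 ≈ 1.430

1.430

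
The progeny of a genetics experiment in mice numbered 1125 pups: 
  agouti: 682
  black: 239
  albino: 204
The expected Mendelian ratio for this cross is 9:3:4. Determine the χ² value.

28.775

The 9:3:4 ratio has 16 parts, so with N = 1125 the expected counts are:
  agouti: 1125 × 9/16 = 632.8125
  black: 1125 × 3/16 = 210.9375
  albino: 1125 × 4/16 = 281.25
χ² = Σ (O − E)² / E
  agouti: (682 − 632.8125)² / 632.8125 = 3.8233
  black: (239 − 210.9375)² / 210.9375 = 3.7334
  albino: (204 − 281.25)² / 281.25 = 21.2180
χ² = 3.8233 + 3.7334 + 21.2180 = 28.7747 ≈ 28.775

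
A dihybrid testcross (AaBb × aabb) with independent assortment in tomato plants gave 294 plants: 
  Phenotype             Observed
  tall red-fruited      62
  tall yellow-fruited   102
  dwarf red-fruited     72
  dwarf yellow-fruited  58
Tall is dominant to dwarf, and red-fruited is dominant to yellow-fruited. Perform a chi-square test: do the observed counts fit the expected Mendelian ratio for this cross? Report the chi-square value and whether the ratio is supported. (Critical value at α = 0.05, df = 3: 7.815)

16.150; not consistent

A dihybrid testcross with independent assortment gives a 1:1:1:1 ratio.
Expected counts for N = 294 under a 1:1:1:1 ratio (total parts = 4):
  tall red-fruited: 294 × 1/4 = 73.5
  tall yellow-fruited: 294 × 1/4 = 73.5
  dwarf red-fruited: 294 × 1/4 = 73.5
  dwarf yellow-fruited: 294 × 1/4 = 73.5
χ² = Σ (O − E)² / E
  tall red-fruited: (62 − 73.5)² / 73.5 = 1.7993
  tall yellow-fruited: (102 − 73.5)² / 73.5 = 11.0510
  dwarf red-fruited: (72 − 73.5)² / 73.5 = 0.0306
  dwarf yellow-fruited: (58 − 73.5)² / 73.5 = 3.2687
χ² = 1.7993 + 11.0510 + 0.0306 + 3.2687 = 16.1496 ≈ 16.150
Degrees of freedom = 4 − 1 = 3; critical value at α = 0.05 is 7.815.
Since 16.150 > 7.815, we reject the null hypothesis — the data do not fit the 1:1:1:1 ratio.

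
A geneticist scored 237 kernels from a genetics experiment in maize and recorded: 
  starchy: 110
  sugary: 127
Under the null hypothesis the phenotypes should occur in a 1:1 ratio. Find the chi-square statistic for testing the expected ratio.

1.219

Under the 1:1 hypothesis (Σ ratio = 2, N = 237):
  starchy: 237 × 1/2 = 118.5
  sugary: 237 × 1/2 = 118.5
χ² = Σ (O − E)² / E
  starchy: (110 − 118.5)² / 118.5 = 0.6097
  sugary: (127 − 118.5)² / 118.5 = 0.6097
χ² = 0.6097 + 0.6097 = 1.2194 ≈ 1.219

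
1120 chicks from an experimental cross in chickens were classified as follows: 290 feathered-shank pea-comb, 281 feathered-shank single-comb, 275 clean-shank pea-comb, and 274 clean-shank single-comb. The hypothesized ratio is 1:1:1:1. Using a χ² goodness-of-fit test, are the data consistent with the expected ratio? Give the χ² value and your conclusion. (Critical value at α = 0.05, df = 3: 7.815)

Under the 1:1:1:1 hypothesis (Σ ratio = 4, N = 1120):
  feathered-shank pea-comb: 1120 × 1/4 = 280
  feathered-shank single-comb: 1120 × 1/4 = 280
  clean-shank pea-comb: 1120 × 1/4 = 280
  clean-shank single-comb: 1120 × 1/4 = 280
χ² = Σ (O − E)² / E
  feathered-shank pea-comb: (290 − 280)² / 280 = 0.3571
  feathered-shank single-comb: (281 − 280)² / 280 = 0.0036
  clean-shank pea-comb: (275 − 280)² / 280 = 0.0893
  clean-shank single-comb: (274 − 280)² / 280 = 0.1286
χ² = 0.3571 + 0.0036 + 0.0893 + 0.1286 = 0.5786 ≈ 0.579
Degrees of freedom = 4 − 1 = 3; critical value at α = 0.05 is 7.815.
Since 0.579 < 7.815, we fail to reject the null hypothesis — the data are consistent with the 1:1:1:1 ratio.

0.579; consistent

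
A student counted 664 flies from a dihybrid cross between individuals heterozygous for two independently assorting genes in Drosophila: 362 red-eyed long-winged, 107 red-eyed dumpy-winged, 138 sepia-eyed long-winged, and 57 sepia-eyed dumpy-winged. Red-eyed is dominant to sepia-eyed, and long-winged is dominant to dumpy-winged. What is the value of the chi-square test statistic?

10.067

A dihybrid F₂ with independent assortment and complete dominance at both loci gives a 9:3:3:1 phenotypic ratio.
Expected counts for N = 664 under a 9:3:3:1 ratio (total parts = 16):
  red-eyed long-winged: 664 × 9/16 = 373.5
  red-eyed dumpy-winged: 664 × 3/16 = 124.5
  sepia-eyed long-winged: 664 × 3/16 = 124.5
  sepia-eyed dumpy-winged: 664 × 1/16 = 41.5
χ² = Σ (O − E)² / E
  red-eyed long-winged: (362 − 373.5)² / 373.5 = 0.3541
  red-eyed dumpy-winged: (107 − 124.5)² / 124.5 = 2.4598
  sepia-eyed long-winged: (138 − 124.5)² / 124.5 = 1.4639
  sepia-eyed dumpy-winged: (57 − 41.5)² / 41.5 = 5.7892
χ² = 0.3541 + 2.4598 + 1.4639 + 5.7892 = 10.067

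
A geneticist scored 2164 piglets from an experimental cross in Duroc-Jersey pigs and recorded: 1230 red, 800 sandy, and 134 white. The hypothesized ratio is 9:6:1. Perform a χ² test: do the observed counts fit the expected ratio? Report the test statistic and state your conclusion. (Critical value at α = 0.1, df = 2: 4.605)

Under the 9:6:1 hypothesis (Σ ratio = 16, N = 2164):
  red: 2164 × 9/16 = 1217.25
  sandy: 2164 × 6/16 = 811.5
  white: 2164 × 1/16 = 135.25
χ² = Σ (O − E)² / E
  red: (1230 − 1217.25)² / 1217.25 = 0.1335
  sandy: (800 − 811.5)² / 811.5 = 0.1630
  white: (134 − 135.25)² / 135.25 = 0.0116
χ² = 0.1335 + 0.1630 + 0.0116 = 0.3081 ≈ 0.308
Degrees of freedom = 3 − 1 = 2; critical value at α = 0.1 is 4.605.
Since 0.308 < 4.605, we fail to reject the null hypothesis — the data are consistent with the 9:6:1 ratio.

0.308; consistent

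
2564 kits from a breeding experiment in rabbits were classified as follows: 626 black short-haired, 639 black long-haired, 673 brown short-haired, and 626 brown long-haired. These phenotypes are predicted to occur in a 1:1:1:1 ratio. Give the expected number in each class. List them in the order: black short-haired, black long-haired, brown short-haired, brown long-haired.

Total ratio parts = 4. Expected numbers out of 2564:
  black short-haired: 2564 × 1/4 = 641
  black long-haired: 2564 × 1/4 = 641
  brown short-haired: 2564 × 1/4 = 641
  brown long-haired: 2564 × 1/4 = 641

641, 641, 641, 641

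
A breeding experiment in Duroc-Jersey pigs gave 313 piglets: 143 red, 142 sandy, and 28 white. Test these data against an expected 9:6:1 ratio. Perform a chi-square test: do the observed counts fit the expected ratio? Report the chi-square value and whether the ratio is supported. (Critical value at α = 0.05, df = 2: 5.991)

Under the 9:6:1 hypothesis (Σ ratio = 16, N = 313):
  red: 313 × 9/16 = 176.0625
  sandy: 313 × 6/16 = 117.375
  white: 313 × 1/16 = 19.5625
χ² = Σ (O − E)² / E
  red: (143 − 176.0625)² / 176.0625 = 6.2088
  sandy: (142 − 117.375)² / 117.375 = 5.1663
  white: (28 − 19.5625)² / 19.5625 = 3.6392
χ² = 6.2088 + 5.1663 + 3.6392 = 15.0143 ≈ 15.014
Degrees of freedom = 3 − 1 = 2; critical value at α = 0.05 is 5.991.
Since 15.014 > 5.991, we reject the null hypothesis — the data do not fit the 9:6:1 ratio.

15.014; not consistent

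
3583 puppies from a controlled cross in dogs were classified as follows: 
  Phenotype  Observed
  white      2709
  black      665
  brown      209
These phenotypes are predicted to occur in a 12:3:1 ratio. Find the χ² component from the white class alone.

0.176

Total ratio parts = 16. Expected numbers out of 3583:
  white: 3583 × 12/16 = 2687.25
  black: 3583 × 3/16 = 671.8125
  brown: 3583 × 1/16 = 223.9375
Contribution of white: (2709 − 2687.25)² / 2687.25 = 0.1760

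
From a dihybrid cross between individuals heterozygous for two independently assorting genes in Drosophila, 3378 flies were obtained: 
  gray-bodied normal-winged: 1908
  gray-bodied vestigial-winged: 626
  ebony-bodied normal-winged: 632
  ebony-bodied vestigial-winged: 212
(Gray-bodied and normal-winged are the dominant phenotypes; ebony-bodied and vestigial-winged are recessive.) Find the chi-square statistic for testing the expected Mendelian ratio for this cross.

A dihybrid F₂ with independent assortment and complete dominance at both loci gives a 9:3:3:1 phenotypic ratio.
Under the 9:3:3:1 hypothesis (Σ ratio = 16, N = 3378):
  gray-bodied normal-winged: 3378 × 9/16 = 1900.125
  gray-bodied vestigial-winged: 3378 × 3/16 = 633.375
  ebony-bodied normal-winged: 3378 × 3/16 = 633.375
  ebony-bodied vestigial-winged: 3378 × 1/16 = 211.125
χ² = Σ (O − E)² / E
  gray-bodied normal-winged: (1908 − 1900.125)² / 1900.125 = 0.0326
  gray-bodied vestigial-winged: (626 − 633.375)² / 633.375 = 0.0859
  ebony-bodied normal-winged: (632 − 633.375)² / 633.375 = 0.0030
  ebony-bodied vestigial-winged: (212 − 211.125)² / 211.125 = 0.0036
χ² = 0.0326 + 0.0859 + 0.0030 + 0.0036 = 0.1251 ≈ 0.125

0.125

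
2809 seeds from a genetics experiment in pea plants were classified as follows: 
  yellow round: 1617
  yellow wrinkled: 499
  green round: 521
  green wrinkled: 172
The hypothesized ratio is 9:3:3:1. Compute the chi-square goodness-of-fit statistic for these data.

2.453

Under the 9:3:3:1 hypothesis (Σ ratio = 16, N = 2809):
  yellow round: 2809 × 9/16 = 1580.0625
  yellow wrinkled: 2809 × 3/16 = 526.6875
  green round: 2809 × 3/16 = 526.6875
  green wrinkled: 2809 × 1/16 = 175.5625
χ² = Σ (O − E)² / E
  yellow round: (1617 − 1580.0625)² / 1580.0625 = 0.8635
  yellow wrinkled: (499 − 526.6875)² / 526.6875 = 1.4555
  green round: (521 − 526.6875)² / 526.6875 = 0.0614
  green wrinkled: (172 − 175.5625)² / 175.5625 = 0.0723
χ² = 0.8635 + 1.4555 + 0.0614 + 0.0723 = 2.4527 ≈ 2.453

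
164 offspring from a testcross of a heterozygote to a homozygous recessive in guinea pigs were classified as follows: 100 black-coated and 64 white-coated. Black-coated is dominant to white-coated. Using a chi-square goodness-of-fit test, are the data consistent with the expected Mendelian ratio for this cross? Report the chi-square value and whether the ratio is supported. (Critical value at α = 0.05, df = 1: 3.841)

A testcross of a heterozygote (Aa × aa) gives a 1:1 phenotypic ratio.
Total ratio parts = 2. Expected numbers out of 164:
  black-coated: 164 × 1/2 = 82
  white-coated: 164 × 1/2 = 82
χ² = Σ (O − E)² / E
  black-coated: (100 − 82)² / 82 = 3.9512
  white-coated: (64 − 82)² / 82 = 3.9512
χ² = 3.9512 + 3.9512 = 7.9024 ≈ 7.902
Degrees of freedom = 2 − 1 = 1; critical value at α = 0.05 is 3.841.
Since 7.902 > 3.841, we reject the null hypothesis — the data do not fit the 1:1 ratio.

7.902; not consistent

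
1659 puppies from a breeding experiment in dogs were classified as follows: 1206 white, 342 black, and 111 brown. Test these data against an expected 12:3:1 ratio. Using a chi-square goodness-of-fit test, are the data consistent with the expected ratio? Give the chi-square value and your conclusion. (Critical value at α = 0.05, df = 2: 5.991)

4.769; consistent

The 12:3:1 ratio has 16 parts, so with N = 1659 the expected counts are:
  white: 1659 × 12/16 = 1244.25
  black: 1659 × 3/16 = 311.0625
  brown: 1659 × 1/16 = 103.6875
χ² = Σ (O − E)² / E
  white: (1206 − 1244.25)² / 1244.25 = 1.1759
  black: (342 − 311.0625)² / 311.0625 = 3.0770
  brown: (111 − 103.6875)² / 103.6875 = 0.5157
χ² = 1.1759 + 3.0770 + 0.5157 = 4.7686 ≈ 4.769
Degrees of freedom = 3 − 1 = 2; critical value at α = 0.05 is 5.991.
Since 4.769 < 5.991, we fail to reject the null hypothesis — the data are consistent with the 12:3:1 ratio.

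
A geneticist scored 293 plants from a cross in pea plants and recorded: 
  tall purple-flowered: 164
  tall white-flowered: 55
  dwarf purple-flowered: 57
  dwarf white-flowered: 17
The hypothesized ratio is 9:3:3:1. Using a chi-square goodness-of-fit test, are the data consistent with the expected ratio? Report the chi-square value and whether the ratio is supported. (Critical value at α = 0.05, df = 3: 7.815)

0.176; consistent

Under the 9:3:3:1 hypothesis (Σ ratio = 16, N = 293):
  tall purple-flowered: 293 × 9/16 = 164.8125
  tall white-flowered: 293 × 3/16 = 54.9375
  dwarf purple-flowered: 293 × 3/16 = 54.9375
  dwarf white-flowered: 293 × 1/16 = 18.3125
χ² = Σ (O − E)² / E
  tall purple-flowered: (164 − 164.8125)² / 164.8125 = 0.0040
  tall white-flowered: (55 − 54.9375)² / 54.9375 = 0.0001
  dwarf purple-flowered: (57 − 54.9375)² / 54.9375 = 0.0774
  dwarf white-flowered: (17 − 18.3125)² / 18.3125 = 0.0941
χ² = 0.0040 + 0.0001 + 0.0774 + 0.0941 = 0.1756 ≈ 0.176
Degrees of freedom = 4 − 1 = 3; critical value at α = 0.05 is 7.815.
Since 0.176 < 7.815, we fail to reject the null hypothesis — the data are consistent with the 9:3:3:1 ratio.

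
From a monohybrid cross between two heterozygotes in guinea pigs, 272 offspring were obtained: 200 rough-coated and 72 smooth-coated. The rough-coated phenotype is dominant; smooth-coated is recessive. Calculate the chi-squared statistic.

For a monohybrid cross between heterozygotes with complete dominance, the expected phenotypic ratio is 3:1.
Under the 3:1 hypothesis (Σ ratio = 4, N = 272):
  rough-coated: 272 × 3/4 = 204
  smooth-coated: 272 × 1/4 = 68
χ² = Σ (O − E)² / E
  rough-coated: (200 − 204)² / 204 = 0.0784
  smooth-coated: (72 − 68)² / 68 = 0.2353
χ² = 0.0784 + 0.2353 = 0.3137 ≈ 0.314

0.314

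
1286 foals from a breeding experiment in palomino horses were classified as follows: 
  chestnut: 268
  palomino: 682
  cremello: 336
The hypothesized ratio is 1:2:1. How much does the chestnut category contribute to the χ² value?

Under the 1:2:1 hypothesis (Σ ratio = 4, N = 1286):
  chestnut: 1286 × 1/4 = 321.5
  palomino: 1286 × 2/4 = 643
  cremello: 1286 × 1/4 = 321.5
Contribution of chestnut: (268 − 321.5)² / 321.5 = 8.9028

8.903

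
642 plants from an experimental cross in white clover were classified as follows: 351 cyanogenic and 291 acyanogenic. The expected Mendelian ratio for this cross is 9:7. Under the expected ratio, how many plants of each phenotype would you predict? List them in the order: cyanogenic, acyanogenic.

Under the 9:7 hypothesis (Σ ratio = 16, N = 642):
  cyanogenic: 642 × 9/16 = 361.125
  acyanogenic: 642 × 7/16 = 280.875

361.125, 280.875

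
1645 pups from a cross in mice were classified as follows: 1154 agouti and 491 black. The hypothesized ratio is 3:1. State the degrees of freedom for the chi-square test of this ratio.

1

A goodness-of-fit test with 2 phenotype classes has df = 2 − 1 = 1.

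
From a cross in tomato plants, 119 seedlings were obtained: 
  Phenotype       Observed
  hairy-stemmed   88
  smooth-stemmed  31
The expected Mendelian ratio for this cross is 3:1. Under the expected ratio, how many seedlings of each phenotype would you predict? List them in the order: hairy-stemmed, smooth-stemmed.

89.25, 29.75

The 3:1 ratio has 4 parts, so with N = 119 the expected counts are:
  hairy-stemmed: 119 × 3/4 = 89.25
  smooth-stemmed: 119 × 1/4 = 29.75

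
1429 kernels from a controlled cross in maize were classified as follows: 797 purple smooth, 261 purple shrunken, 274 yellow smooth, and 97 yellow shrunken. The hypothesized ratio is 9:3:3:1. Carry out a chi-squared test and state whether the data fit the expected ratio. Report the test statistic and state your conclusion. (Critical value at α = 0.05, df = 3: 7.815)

Total ratio parts = 16. Expected numbers out of 1429:
  purple smooth: 1429 × 9/16 = 803.8125
  purple shrunken: 1429 × 3/16 = 267.9375
  yellow smooth: 1429 × 3/16 = 267.9375
  yellow shrunken: 1429 × 1/16 = 89.3125
χ² = Σ (O − E)² / E
  purple smooth: (797 − 803.8125)² / 803.8125 = 0.0577
  purple shrunken: (261 − 267.9375)² / 267.9375 = 0.1796
  yellow smooth: (274 − 267.9375)² / 267.9375 = 0.1372
  yellow shrunken: (97 − 89.3125)² / 89.3125 = 0.6617
χ² = 0.0577 + 0.1796 + 0.1372 + 0.6617 = 1.0362 ≈ 1.036
Degrees of freedom = 4 − 1 = 3; critical value at α = 0.05 is 7.815.
Since 1.036 < 7.815, we fail to reject the null hypothesis — the data are consistent with the 9:3:3:1 ratio.

1.036; consistent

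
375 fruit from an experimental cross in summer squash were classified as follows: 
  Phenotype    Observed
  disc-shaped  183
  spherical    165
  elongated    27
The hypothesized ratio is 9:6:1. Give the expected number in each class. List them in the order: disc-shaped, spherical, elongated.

210.9375, 140.625, 23.4375

The 9:6:1 ratio has 16 parts, so with N = 375 the expected counts are:
  disc-shaped: 375 × 9/16 = 210.9375
  spherical: 375 × 6/16 = 140.625
  elongated: 375 × 1/16 = 23.4375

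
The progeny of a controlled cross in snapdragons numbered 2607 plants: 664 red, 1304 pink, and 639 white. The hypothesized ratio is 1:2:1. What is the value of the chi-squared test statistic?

0.480

Expected counts for N = 2607 under a 1:2:1 ratio (total parts = 4):
  red: 2607 × 1/4 = 651.75
  pink: 2607 × 2/4 = 1303.5
  white: 2607 × 1/4 = 651.75
χ² = Σ (O − E)² / E
  red: (664 − 651.75)² / 651.75 = 0.2302
  pink: (1304 − 1303.5)² / 1303.5 = 0.0002
  white: (639 − 651.75)² / 651.75 = 0.2494
χ² = 0.2302 + 0.0002 + 0.2494 = 0.4798 ≈ 0.480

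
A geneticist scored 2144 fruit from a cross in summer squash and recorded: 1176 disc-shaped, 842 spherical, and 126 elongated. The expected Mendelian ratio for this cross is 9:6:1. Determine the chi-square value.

Total ratio parts = 16. Expected numbers out of 2144:
  disc-shaped: 2144 × 9/16 = 1206
  spherical: 2144 × 6/16 = 804
  elongated: 2144 × 1/16 = 134
χ² = Σ (O − E)² / E
  disc-shaped: (1176 − 1206)² / 1206 = 0.7463
  spherical: (842 − 804)² / 804 = 1.7960
  elongated: (126 − 134)² / 134 = 0.4776
χ² = 0.7463 + 1.7960 + 0.4776 = 3.0199 ≈ 3.020

3.020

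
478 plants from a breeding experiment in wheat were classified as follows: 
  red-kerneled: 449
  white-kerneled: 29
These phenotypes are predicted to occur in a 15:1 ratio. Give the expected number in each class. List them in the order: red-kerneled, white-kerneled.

448.125, 29.875

Expected counts for N = 478 under a 15:1 ratio (total parts = 16):
  red-kerneled: 478 × 15/16 = 448.125
  white-kerneled: 478 × 1/16 = 29.875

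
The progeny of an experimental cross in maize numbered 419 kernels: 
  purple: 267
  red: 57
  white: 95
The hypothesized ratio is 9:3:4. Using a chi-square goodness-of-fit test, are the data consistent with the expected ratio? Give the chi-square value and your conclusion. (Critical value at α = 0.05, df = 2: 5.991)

10.986; not consistent

Total ratio parts = 16. Expected numbers out of 419:
  purple: 419 × 9/16 = 235.6875
  red: 419 × 3/16 = 78.5625
  white: 419 × 4/16 = 104.75
χ² = Σ (O − E)² / E
  purple: (267 − 235.6875)² / 235.6875 = 4.1601
  red: (57 − 78.5625)² / 78.5625 = 5.9181
  white: (95 − 104.75)² / 104.75 = 0.9075
χ² = 4.1601 + 5.9181 + 0.9075 = 10.9857 ≈ 10.986
Degrees of freedom = 3 − 1 = 2; critical value at α = 0.05 is 5.991.
Since 10.986 > 5.991, we reject the null hypothesis — the data do not fit the 9:3:4 ratio.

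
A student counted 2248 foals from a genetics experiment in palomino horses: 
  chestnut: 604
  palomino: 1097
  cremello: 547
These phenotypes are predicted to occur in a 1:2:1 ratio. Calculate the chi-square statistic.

Under the 1:2:1 hypothesis (Σ ratio = 4, N = 2248):
  chestnut: 2248 × 1/4 = 562
  palomino: 2248 × 2/4 = 1124
  cremello: 2248 × 1/4 = 562
χ² = Σ (O − E)² / E
  chestnut: (604 − 562)² / 562 = 3.1388
  palomino: (1097 − 1124)² / 1124 = 0.6486
  cremello: (547 − 562)² / 562 = 0.4004
χ² = 3.1388 + 0.6486 + 0.4004 = 4.1878 ≈ 4.188

4.188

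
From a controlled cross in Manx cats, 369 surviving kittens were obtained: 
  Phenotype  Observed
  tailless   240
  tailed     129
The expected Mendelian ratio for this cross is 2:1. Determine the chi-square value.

0.439

The 2:1 ratio has 3 parts, so with N = 369 the expected counts are:
  tailless: 369 × 2/3 = 246
  tailed: 369 × 1/3 = 123
χ² = Σ (O − E)² / E
  tailless: (240 − 246)² / 246 = 0.1463
  tailed: (129 − 123)² / 123 = 0.2927
χ² = 0.1463 + 0.2927 = 0.439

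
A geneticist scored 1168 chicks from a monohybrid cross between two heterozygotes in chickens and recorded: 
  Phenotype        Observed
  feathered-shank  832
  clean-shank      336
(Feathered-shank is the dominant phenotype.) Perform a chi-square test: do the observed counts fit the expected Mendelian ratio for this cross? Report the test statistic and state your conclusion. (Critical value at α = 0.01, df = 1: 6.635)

For a monohybrid cross between heterozygotes with complete dominance, the expected phenotypic ratio is 3:1.
The 3:1 ratio has 4 parts, so with N = 1168 the expected counts are:
  feathered-shank: 1168 × 3/4 = 876
  clean-shank: 1168 × 1/4 = 292
χ² = Σ (O − E)² / E
  feathered-shank: (832 − 876)² / 876 = 2.2100
  clean-shank: (336 − 292)² / 292 = 6.6301
χ² = 2.2100 + 6.6301 = 8.8401 ≈ 8.840
Degrees of freedom = 2 − 1 = 1; critical value at α = 0.01 is 6.635.
Since 8.840 > 6.635, we reject the null hypothesis — the data do not fit the 3:1 ratio.

8.840; not consistent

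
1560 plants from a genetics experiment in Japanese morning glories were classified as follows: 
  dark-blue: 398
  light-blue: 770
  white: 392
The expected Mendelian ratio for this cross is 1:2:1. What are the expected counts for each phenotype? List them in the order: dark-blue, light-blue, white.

Expected counts for N = 1560 under a 1:2:1 ratio (total parts = 4):
  dark-blue: 1560 × 1/4 = 390
  light-blue: 1560 × 2/4 = 780
  white: 1560 × 1/4 = 390

390, 780, 390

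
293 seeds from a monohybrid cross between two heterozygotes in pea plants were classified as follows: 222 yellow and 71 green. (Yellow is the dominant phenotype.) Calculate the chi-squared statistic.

0.092

For a monohybrid cross between heterozygotes with complete dominance, the expected phenotypic ratio is 3:1.
The 3:1 ratio has 4 parts, so with N = 293 the expected counts are:
  yellow: 293 × 3/4 = 219.75
  green: 293 × 1/4 = 73.25
χ² = Σ (O − E)² / E
  yellow: (222 − 219.75)² / 219.75 = 0.0230
  green: (71 − 73.25)² / 73.25 = 0.0691
χ² = 0.0230 + 0.0691 = 0.0921 ≈ 0.092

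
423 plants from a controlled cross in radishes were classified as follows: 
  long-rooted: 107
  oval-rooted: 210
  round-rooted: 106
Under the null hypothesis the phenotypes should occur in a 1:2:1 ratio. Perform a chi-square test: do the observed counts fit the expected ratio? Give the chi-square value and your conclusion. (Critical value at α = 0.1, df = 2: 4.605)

0.026; consistent

The 1:2:1 ratio has 4 parts, so with N = 423 the expected counts are:
  long-rooted: 423 × 1/4 = 105.75
  oval-rooted: 423 × 2/4 = 211.5
  round-rooted: 423 × 1/4 = 105.75
χ² = Σ (O − E)² / E
  long-rooted: (107 − 105.75)² / 105.75 = 0.0148
  oval-rooted: (210 − 211.5)² / 211.5 = 0.0106
  round-rooted: (106 − 105.75)² / 105.75 = 0.0006
χ² = 0.0148 + 0.0106 + 0.0006 = 0.026
Degrees of freedom = 3 − 1 = 2; critical value at α = 0.1 is 4.605.
Since 0.026 < 4.605, we fail to reject the null hypothesis — the data are consistent with the 1:2:1 ratio.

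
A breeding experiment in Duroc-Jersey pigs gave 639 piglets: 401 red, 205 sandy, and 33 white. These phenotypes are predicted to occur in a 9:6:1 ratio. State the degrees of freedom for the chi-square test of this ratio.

2

A goodness-of-fit test with 3 phenotype classes has df = 3 − 1 = 2.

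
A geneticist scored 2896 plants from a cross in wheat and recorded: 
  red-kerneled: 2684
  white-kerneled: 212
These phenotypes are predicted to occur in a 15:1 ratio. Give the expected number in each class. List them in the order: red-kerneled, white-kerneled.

The 15:1 ratio has 16 parts, so with N = 2896 the expected counts are:
  red-kerneled: 2896 × 15/16 = 2715
  white-kerneled: 2896 × 1/16 = 181

2715, 181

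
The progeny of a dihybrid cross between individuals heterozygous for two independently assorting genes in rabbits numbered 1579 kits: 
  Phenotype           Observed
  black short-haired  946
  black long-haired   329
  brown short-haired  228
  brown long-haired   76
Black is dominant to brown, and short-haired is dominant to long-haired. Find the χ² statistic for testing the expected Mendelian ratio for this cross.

28.290

A dihybrid F₂ with independent assortment and complete dominance at both loci gives a 9:3:3:1 phenotypic ratio.
Under the 9:3:3:1 hypothesis (Σ ratio = 16, N = 1579):
  black short-haired: 1579 × 9/16 = 888.1875
  black long-haired: 1579 × 3/16 = 296.0625
  brown short-haired: 1579 × 3/16 = 296.0625
  brown long-haired: 1579 × 1/16 = 98.6875
χ² = Σ (O − E)² / E
  black short-haired: (946 − 888.1875)² / 888.1875 = 3.7630
  black long-haired: (329 − 296.0625)² / 296.0625 = 3.6644
  brown short-haired: (228 − 296.0625)² / 296.0625 = 15.6470
  brown long-haired: (76 − 98.6875)² / 98.6875 = 5.2157
χ² = 3.7630 + 3.6644 + 15.6470 + 5.2157 = 28.2901 ≈ 28.290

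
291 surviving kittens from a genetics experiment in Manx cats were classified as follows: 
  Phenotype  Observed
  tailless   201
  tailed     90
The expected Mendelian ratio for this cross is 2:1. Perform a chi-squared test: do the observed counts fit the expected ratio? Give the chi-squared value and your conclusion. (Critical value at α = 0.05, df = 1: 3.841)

Under the 2:1 hypothesis (Σ ratio = 3, N = 291):
  tailless: 291 × 2/3 = 194
  tailed: 291 × 1/3 = 97
χ² = Σ (O − E)² / E
  tailless: (201 − 194)² / 194 = 0.2526
  tailed: (90 − 97)² / 97 = 0.5052
χ² = 0.2526 + 0.5052 = 0.7578 ≈ 0.758
Degrees of freedom = 2 − 1 = 1; critical value at α = 0.05 is 3.841.
Since 0.758 < 3.841, we fail to reject the null hypothesis — the data are consistent with the 2:1 ratio.

0.758; consistent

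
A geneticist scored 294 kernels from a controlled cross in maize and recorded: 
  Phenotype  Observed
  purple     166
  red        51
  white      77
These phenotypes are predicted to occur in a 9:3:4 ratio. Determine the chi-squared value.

The 9:3:4 ratio has 16 parts, so with N = 294 the expected counts are:
  purple: 294 × 9/16 = 165.375
  red: 294 × 3/16 = 55.125
  white: 294 × 4/16 = 73.5
χ² = Σ (O − E)² / E
  purple: (166 − 165.375)² / 165.375 = 0.0024
  red: (51 − 55.125)² / 55.125 = 0.3087
  white: (77 − 73.5)² / 73.5 = 0.1667
χ² = 0.0024 + 0.3087 + 0.1667 = 0.4778 ≈ 0.478

0.478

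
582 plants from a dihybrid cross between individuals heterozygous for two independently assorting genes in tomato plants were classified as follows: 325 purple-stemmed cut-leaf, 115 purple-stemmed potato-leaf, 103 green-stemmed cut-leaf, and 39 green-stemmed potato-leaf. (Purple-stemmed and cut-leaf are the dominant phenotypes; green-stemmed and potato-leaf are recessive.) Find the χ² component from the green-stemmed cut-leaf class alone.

0.344

A dihybrid F₂ with independent assortment and complete dominance at both loci gives a 9:3:3:1 phenotypic ratio.
Expected counts for N = 582 under a 9:3:3:1 ratio (total parts = 16):
  purple-stemmed cut-leaf: 582 × 9/16 = 327.375
  purple-stemmed potato-leaf: 582 × 3/16 = 109.125
  green-stemmed cut-leaf: 582 × 3/16 = 109.125
  green-stemmed potato-leaf: 582 × 1/16 = 36.375
Contribution of green-stemmed cut-leaf: (103 − 109.125)² / 109.125 = 0.3438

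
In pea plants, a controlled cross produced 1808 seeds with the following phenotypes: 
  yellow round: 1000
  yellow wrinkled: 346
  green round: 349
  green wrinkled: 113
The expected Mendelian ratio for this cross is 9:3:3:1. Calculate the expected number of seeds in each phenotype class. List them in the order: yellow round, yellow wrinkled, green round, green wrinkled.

1017, 339, 339, 113

Under the 9:3:3:1 hypothesis (Σ ratio = 16, N = 1808):
  yellow round: 1808 × 9/16 = 1017
  yellow wrinkled: 1808 × 3/16 = 339
  green round: 1808 × 3/16 = 339
  green wrinkled: 1808 × 1/16 = 113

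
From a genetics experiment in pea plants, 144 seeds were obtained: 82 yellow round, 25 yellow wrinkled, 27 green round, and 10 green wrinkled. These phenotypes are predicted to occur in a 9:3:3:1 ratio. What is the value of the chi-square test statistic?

0.272

The 9:3:3:1 ratio has 16 parts, so with N = 144 the expected counts are:
  yellow round: 144 × 9/16 = 81
  yellow wrinkled: 144 × 3/16 = 27
  green round: 144 × 3/16 = 27
  green wrinkled: 144 × 1/16 = 9
χ² = Σ (O − E)² / E
  yellow round: (82 − 81)² / 81 = 0.0123
  yellow wrinkled: (25 − 27)² / 27 = 0.1481
  green round: (27 − 27)² / 27 = 0.0000
  green wrinkled: (10 − 9)² / 9 = 0.1111
χ² = 0.0123 + 0.1481 + 0.0000 + 0.1111 = 0.2715 ≈ 0.272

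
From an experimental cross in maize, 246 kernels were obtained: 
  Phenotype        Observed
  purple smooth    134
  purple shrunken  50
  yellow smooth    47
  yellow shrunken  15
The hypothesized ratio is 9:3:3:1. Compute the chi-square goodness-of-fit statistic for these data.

0.490

Under the 9:3:3:1 hypothesis (Σ ratio = 16, N = 246):
  purple smooth: 246 × 9/16 = 138.375
  purple shrunken: 246 × 3/16 = 46.125
  yellow smooth: 246 × 3/16 = 46.125
  yellow shrunken: 246 × 1/16 = 15.375
χ² = Σ (O − E)² / E
  purple smooth: (134 − 138.375)² / 138.375 = 0.1383
  purple shrunken: (50 − 46.125)² / 46.125 = 0.3255
  yellow smooth: (47 − 46.125)² / 46.125 = 0.0166
  yellow shrunken: (15 − 15.375)² / 15.375 = 0.0091
χ² = 0.1383 + 0.3255 + 0.0166 + 0.0091 = 0.4895 ≈ 0.490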